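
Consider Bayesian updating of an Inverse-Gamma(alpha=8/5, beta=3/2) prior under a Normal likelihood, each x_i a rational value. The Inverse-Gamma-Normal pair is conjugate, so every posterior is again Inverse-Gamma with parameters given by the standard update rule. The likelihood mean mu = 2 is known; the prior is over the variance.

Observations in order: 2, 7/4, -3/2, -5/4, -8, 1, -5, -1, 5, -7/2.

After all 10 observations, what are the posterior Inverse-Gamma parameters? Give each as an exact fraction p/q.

alpha=33/5, beta=1793/16

obs 1: x=2 → posterior Inverse-Gamma(21/10, 3/2)
obs 2: x=7/4 → posterior Inverse-Gamma(13/5, 49/32)
obs 3: x=-3/2 → posterior Inverse-Gamma(31/10, 245/32)
obs 4: x=-5/4 → posterior Inverse-Gamma(18/5, 207/16)
obs 5: x=-8 → posterior Inverse-Gamma(41/10, 1007/16)
obs 6: x=1 → posterior Inverse-Gamma(23/5, 1015/16)
obs 7: x=-5 → posterior Inverse-Gamma(51/10, 1407/16)
obs 8: x=-1 → posterior Inverse-Gamma(28/5, 1479/16)
obs 9: x=5 → posterior Inverse-Gamma(61/10, 1551/16)
obs 10: x=-7/2 → posterior Inverse-Gamma(33/5, 1793/16)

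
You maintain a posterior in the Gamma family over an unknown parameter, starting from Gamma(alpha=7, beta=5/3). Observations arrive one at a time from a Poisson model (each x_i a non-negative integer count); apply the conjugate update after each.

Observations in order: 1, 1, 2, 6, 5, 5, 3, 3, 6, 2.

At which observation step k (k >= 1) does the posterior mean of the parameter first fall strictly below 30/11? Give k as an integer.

obs 1: x=1 → posterior Gamma(8, 8/3)
obs 2: x=1 → posterior Gamma(9, 11/3)
obs 3: x=2 → posterior Gamma(11, 14/3)
obs 4: x=6 → posterior Gamma(17, 17/3)
obs 5: x=5 → posterior Gamma(22, 20/3)
obs 6: x=5 → posterior Gamma(27, 23/3)
obs 7: x=3 → posterior Gamma(30, 26/3)
obs 8: x=3 → posterior Gamma(33, 29/3)
obs 9: x=6 → posterior Gamma(39, 32/3)
obs 10: x=2 → posterior Gamma(41, 35/3)

k = 2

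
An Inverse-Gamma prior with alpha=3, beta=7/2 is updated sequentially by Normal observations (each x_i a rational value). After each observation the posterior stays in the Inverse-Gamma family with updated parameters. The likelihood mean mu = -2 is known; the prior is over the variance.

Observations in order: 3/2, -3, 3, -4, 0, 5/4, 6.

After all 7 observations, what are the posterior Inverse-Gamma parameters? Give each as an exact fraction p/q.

alpha=13/2, beta=2045/32

obs 1: x=3/2 → posterior Inverse-Gamma(7/2, 77/8)
obs 2: x=-3 → posterior Inverse-Gamma(4, 81/8)
obs 3: x=3 → posterior Inverse-Gamma(9/2, 181/8)
obs 4: x=-4 → posterior Inverse-Gamma(5, 197/8)
obs 5: x=0 → posterior Inverse-Gamma(11/2, 213/8)
obs 6: x=5/4 → posterior Inverse-Gamma(6, 1021/32)
obs 7: x=6 → posterior Inverse-Gamma(13/2, 2045/32)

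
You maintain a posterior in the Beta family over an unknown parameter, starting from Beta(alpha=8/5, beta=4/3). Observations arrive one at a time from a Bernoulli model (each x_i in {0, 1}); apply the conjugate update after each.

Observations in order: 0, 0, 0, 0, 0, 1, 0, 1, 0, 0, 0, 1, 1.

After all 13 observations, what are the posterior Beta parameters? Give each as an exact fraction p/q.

alpha=28/5, beta=31/3

obs 1: x=0 → posterior Beta(8/5, 7/3)
obs 2: x=0 → posterior Beta(8/5, 10/3)
obs 3: x=0 → posterior Beta(8/5, 13/3)
obs 4: x=0 → posterior Beta(8/5, 16/3)
obs 5: x=0 → posterior Beta(8/5, 19/3)
obs 6: x=1 → posterior Beta(13/5, 19/3)
obs 7: x=0 → posterior Beta(13/5, 22/3)
obs 8: x=1 → posterior Beta(18/5, 22/3)
obs 9: x=0 → posterior Beta(18/5, 25/3)
obs 10: x=0 → posterior Beta(18/5, 28/3)
obs 11: x=0 → posterior Beta(18/5, 31/3)
obs 12: x=1 → posterior Beta(23/5, 31/3)
obs 13: x=1 → posterior Beta(28/5, 31/3)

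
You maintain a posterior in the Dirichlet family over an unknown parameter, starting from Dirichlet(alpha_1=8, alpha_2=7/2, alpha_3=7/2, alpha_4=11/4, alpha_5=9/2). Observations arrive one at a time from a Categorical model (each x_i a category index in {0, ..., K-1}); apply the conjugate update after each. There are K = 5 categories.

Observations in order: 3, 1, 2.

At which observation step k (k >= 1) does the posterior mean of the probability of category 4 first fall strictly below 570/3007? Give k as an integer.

k = 2

obs 1: x=3 → posterior Dirichlet(8, 7/2, 7/2, 15/4, 9/2)
obs 2: x=1 → posterior Dirichlet(8, 9/2, 7/2, 15/4, 9/2)
obs 3: x=2 → posterior Dirichlet(8, 9/2, 9/2, 15/4, 9/2)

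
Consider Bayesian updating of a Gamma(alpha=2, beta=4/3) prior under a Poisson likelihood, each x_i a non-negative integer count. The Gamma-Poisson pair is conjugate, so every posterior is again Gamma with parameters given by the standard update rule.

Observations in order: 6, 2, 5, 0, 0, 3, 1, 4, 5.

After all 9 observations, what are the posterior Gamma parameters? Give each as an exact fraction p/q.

obs 1: x=6 → posterior Gamma(8, 7/3)
obs 2: x=2 → posterior Gamma(10, 10/3)
obs 3: x=5 → posterior Gamma(15, 13/3)
obs 4: x=0 → posterior Gamma(15, 16/3)
obs 5: x=0 → posterior Gamma(15, 19/3)
obs 6: x=3 → posterior Gamma(18, 22/3)
obs 7: x=1 → posterior Gamma(19, 25/3)
obs 8: x=4 → posterior Gamma(23, 28/3)
obs 9: x=5 → posterior Gamma(28, 31/3)

alpha=28, beta=31/3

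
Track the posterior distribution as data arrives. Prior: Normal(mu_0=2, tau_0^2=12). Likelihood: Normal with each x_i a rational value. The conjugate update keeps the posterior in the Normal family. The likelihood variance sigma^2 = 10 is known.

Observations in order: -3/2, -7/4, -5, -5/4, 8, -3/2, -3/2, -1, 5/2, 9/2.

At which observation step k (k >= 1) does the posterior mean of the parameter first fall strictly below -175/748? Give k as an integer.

obs 1: x=-3/2 → posterior Normal(1/11, 60/11)
obs 2: x=-7/4 → posterior Normal(-19/34, 60/17)
obs 3: x=-5 → posterior Normal(-79/46, 60/23)
obs 4: x=-5/4 → posterior Normal(-47/29, 60/29)
obs 5: x=8 → posterior Normal(1/35, 12/7)
obs 6: x=-3/2 → posterior Normal(-8/41, 60/41)
obs 7: x=-3/2 → posterior Normal(-17/47, 60/47)
obs 8: x=-1 → posterior Normal(-23/53, 60/53)
obs 9: x=5/2 → posterior Normal(-8/59, 60/59)
obs 10: x=9/2 → posterior Normal(19/65, 12/13)

k = 2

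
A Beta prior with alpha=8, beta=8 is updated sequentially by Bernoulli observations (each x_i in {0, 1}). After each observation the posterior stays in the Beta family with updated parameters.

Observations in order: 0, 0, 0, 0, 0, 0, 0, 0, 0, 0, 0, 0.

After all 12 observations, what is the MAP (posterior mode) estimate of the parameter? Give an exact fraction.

7/26

obs 1: x=0 → posterior Beta(8, 9)
obs 2: x=0 → posterior Beta(8, 10)
obs 3: x=0 → posterior Beta(8, 11)
obs 4: x=0 → posterior Beta(8, 12)
obs 5: x=0 → posterior Beta(8, 13)
obs 6: x=0 → posterior Beta(8, 14)
obs 7: x=0 → posterior Beta(8, 15)
obs 8: x=0 → posterior Beta(8, 16)
obs 9: x=0 → posterior Beta(8, 17)
obs 10: x=0 → posterior Beta(8, 18)
obs 11: x=0 → posterior Beta(8, 19)
obs 12: x=0 → posterior Beta(8, 20)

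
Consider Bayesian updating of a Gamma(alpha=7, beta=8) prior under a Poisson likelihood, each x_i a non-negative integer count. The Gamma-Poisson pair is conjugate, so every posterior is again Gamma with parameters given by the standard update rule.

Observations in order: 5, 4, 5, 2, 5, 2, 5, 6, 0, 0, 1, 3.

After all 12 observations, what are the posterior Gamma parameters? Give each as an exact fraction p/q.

obs 1: x=5 → posterior Gamma(12, 9)
obs 2: x=4 → posterior Gamma(16, 10)
obs 3: x=5 → posterior Gamma(21, 11)
obs 4: x=2 → posterior Gamma(23, 12)
obs 5: x=5 → posterior Gamma(28, 13)
obs 6: x=2 → posterior Gamma(30, 14)
obs 7: x=5 → posterior Gamma(35, 15)
obs 8: x=6 → posterior Gamma(41, 16)
obs 9: x=0 → posterior Gamma(41, 17)
obs 10: x=0 → posterior Gamma(41, 18)
obs 11: x=1 → posterior Gamma(42, 19)
obs 12: x=3 → posterior Gamma(45, 20)

alpha=45, beta=20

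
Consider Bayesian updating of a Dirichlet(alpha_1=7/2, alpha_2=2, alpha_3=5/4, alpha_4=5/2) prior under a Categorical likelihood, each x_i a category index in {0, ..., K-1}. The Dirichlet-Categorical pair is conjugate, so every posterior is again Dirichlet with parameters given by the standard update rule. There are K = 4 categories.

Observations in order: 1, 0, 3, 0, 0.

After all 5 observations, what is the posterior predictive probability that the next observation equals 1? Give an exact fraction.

4/19

obs 1: x=1 → posterior Dirichlet(7/2, 3, 5/4, 5/2)
obs 2: x=0 → posterior Dirichlet(9/2, 3, 5/4, 5/2)
obs 3: x=3 → posterior Dirichlet(9/2, 3, 5/4, 7/2)
obs 4: x=0 → posterior Dirichlet(11/2, 3, 5/4, 7/2)
obs 5: x=0 → posterior Dirichlet(13/2, 3, 5/4, 7/2)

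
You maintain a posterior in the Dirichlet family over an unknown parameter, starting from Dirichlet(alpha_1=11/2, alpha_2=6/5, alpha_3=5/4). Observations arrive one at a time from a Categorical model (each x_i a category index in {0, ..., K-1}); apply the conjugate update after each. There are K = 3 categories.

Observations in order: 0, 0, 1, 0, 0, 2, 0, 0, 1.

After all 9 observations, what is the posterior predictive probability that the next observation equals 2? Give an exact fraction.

obs 1: x=0 → posterior Dirichlet(13/2, 6/5, 5/4)
obs 2: x=0 → posterior Dirichlet(15/2, 6/5, 5/4)
obs 3: x=1 → posterior Dirichlet(15/2, 11/5, 5/4)
obs 4: x=0 → posterior Dirichlet(17/2, 11/5, 5/4)
obs 5: x=0 → posterior Dirichlet(19/2, 11/5, 5/4)
obs 6: x=2 → posterior Dirichlet(19/2, 11/5, 9/4)
obs 7: x=0 → posterior Dirichlet(21/2, 11/5, 9/4)
obs 8: x=0 → posterior Dirichlet(23/2, 11/5, 9/4)
obs 9: x=1 → posterior Dirichlet(23/2, 16/5, 9/4)

15/113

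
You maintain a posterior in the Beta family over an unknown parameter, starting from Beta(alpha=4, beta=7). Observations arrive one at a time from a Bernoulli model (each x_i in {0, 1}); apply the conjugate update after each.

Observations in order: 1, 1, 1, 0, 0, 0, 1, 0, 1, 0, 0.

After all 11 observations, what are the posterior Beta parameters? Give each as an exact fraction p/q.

alpha=9, beta=13

obs 1: x=1 → posterior Beta(5, 7)
obs 2: x=1 → posterior Beta(6, 7)
obs 3: x=1 → posterior Beta(7, 7)
obs 4: x=0 → posterior Beta(7, 8)
obs 5: x=0 → posterior Beta(7, 9)
obs 6: x=0 → posterior Beta(7, 10)
obs 7: x=1 → posterior Beta(8, 10)
obs 8: x=0 → posterior Beta(8, 11)
obs 9: x=1 → posterior Beta(9, 11)
obs 10: x=0 → posterior Beta(9, 12)
obs 11: x=0 → posterior Beta(9, 13)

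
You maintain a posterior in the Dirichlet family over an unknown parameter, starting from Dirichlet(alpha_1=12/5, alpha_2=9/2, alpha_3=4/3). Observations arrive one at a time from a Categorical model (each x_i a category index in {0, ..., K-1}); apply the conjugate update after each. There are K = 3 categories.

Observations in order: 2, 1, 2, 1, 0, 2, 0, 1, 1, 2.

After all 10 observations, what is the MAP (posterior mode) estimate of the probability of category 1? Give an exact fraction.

225/457

obs 1: x=2 → posterior Dirichlet(12/5, 9/2, 7/3)
obs 2: x=1 → posterior Dirichlet(12/5, 11/2, 7/3)
obs 3: x=2 → posterior Dirichlet(12/5, 11/2, 10/3)
obs 4: x=1 → posterior Dirichlet(12/5, 13/2, 10/3)
obs 5: x=0 → posterior Dirichlet(17/5, 13/2, 10/3)
obs 6: x=2 → posterior Dirichlet(17/5, 13/2, 13/3)
obs 7: x=0 → posterior Dirichlet(22/5, 13/2, 13/3)
obs 8: x=1 → posterior Dirichlet(22/5, 15/2, 13/3)
obs 9: x=1 → posterior Dirichlet(22/5, 17/2, 13/3)
obs 10: x=2 → posterior Dirichlet(22/5, 17/2, 16/3)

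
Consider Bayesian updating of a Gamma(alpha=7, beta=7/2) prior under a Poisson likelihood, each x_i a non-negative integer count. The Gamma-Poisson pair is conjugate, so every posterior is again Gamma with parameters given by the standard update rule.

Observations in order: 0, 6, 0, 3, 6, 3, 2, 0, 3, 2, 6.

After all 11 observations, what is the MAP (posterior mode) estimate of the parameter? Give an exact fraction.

obs 1: x=0 → posterior Gamma(7, 9/2)
obs 2: x=6 → posterior Gamma(13, 11/2)
obs 3: x=0 → posterior Gamma(13, 13/2)
obs 4: x=3 → posterior Gamma(16, 15/2)
obs 5: x=6 → posterior Gamma(22, 17/2)
obs 6: x=3 → posterior Gamma(25, 19/2)
obs 7: x=2 → posterior Gamma(27, 21/2)
obs 8: x=0 → posterior Gamma(27, 23/2)
obs 9: x=3 → posterior Gamma(30, 25/2)
obs 10: x=2 → posterior Gamma(32, 27/2)
obs 11: x=6 → posterior Gamma(38, 29/2)

74/29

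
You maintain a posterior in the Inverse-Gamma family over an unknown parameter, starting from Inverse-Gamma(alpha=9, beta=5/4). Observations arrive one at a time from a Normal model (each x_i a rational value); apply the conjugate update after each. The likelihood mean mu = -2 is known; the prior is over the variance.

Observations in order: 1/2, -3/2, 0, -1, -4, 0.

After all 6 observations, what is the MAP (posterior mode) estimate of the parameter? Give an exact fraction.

obs 1: x=1/2 → posterior Inverse-Gamma(19/2, 35/8)
obs 2: x=-3/2 → posterior Inverse-Gamma(10, 9/2)
obs 3: x=0 → posterior Inverse-Gamma(21/2, 13/2)
obs 4: x=-1 → posterior Inverse-Gamma(11, 7)
obs 5: x=-4 → posterior Inverse-Gamma(23/2, 9)
obs 6: x=0 → posterior Inverse-Gamma(12, 11)

11/13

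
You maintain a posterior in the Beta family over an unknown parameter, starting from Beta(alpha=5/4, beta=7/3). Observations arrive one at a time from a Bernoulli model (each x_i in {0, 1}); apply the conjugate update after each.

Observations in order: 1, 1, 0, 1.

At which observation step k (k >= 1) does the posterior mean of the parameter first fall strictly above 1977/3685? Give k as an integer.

k = 2

obs 1: x=1 → posterior Beta(9/4, 7/3)
obs 2: x=1 → posterior Beta(13/4, 7/3)
obs 3: x=0 → posterior Beta(13/4, 10/3)
obs 4: x=1 → posterior Beta(17/4, 10/3)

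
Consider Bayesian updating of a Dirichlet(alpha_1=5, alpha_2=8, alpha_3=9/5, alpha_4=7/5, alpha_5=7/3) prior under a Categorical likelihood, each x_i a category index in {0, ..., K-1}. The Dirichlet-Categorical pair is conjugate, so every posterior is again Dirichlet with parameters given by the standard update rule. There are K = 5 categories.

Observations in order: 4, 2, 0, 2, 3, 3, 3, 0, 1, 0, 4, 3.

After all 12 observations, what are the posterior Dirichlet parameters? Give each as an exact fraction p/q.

obs 1: x=4 → posterior Dirichlet(5, 8, 9/5, 7/5, 10/3)
obs 2: x=2 → posterior Dirichlet(5, 8, 14/5, 7/5, 10/3)
obs 3: x=0 → posterior Dirichlet(6, 8, 14/5, 7/5, 10/3)
obs 4: x=2 → posterior Dirichlet(6, 8, 19/5, 7/5, 10/3)
obs 5: x=3 → posterior Dirichlet(6, 8, 19/5, 12/5, 10/3)
obs 6: x=3 → posterior Dirichlet(6, 8, 19/5, 17/5, 10/3)
obs 7: x=3 → posterior Dirichlet(6, 8, 19/5, 22/5, 10/3)
obs 8: x=0 → posterior Dirichlet(7, 8, 19/5, 22/5, 10/3)
obs 9: x=1 → posterior Dirichlet(7, 9, 19/5, 22/5, 10/3)
obs 10: x=0 → posterior Dirichlet(8, 9, 19/5, 22/5, 10/3)
obs 11: x=4 → posterior Dirichlet(8, 9, 19/5, 22/5, 13/3)
obs 12: x=3 → posterior Dirichlet(8, 9, 19/5, 27/5, 13/3)

alpha_1=8, alpha_2=9, alpha_3=19/5, alpha_4=27/5, alpha_5=13/3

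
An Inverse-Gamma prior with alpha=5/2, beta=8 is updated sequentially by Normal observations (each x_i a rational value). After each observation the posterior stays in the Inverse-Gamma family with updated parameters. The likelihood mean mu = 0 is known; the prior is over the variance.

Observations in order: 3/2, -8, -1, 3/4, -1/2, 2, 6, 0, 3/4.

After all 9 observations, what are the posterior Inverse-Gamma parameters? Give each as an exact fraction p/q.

alpha=7, beta=997/16

obs 1: x=3/2 → posterior Inverse-Gamma(3, 73/8)
obs 2: x=-8 → posterior Inverse-Gamma(7/2, 329/8)
obs 3: x=-1 → posterior Inverse-Gamma(4, 333/8)
obs 4: x=3/4 → posterior Inverse-Gamma(9/2, 1341/32)
obs 5: x=-1/2 → posterior Inverse-Gamma(5, 1345/32)
obs 6: x=2 → posterior Inverse-Gamma(11/2, 1409/32)
obs 7: x=6 → posterior Inverse-Gamma(6, 1985/32)
obs 8: x=0 → posterior Inverse-Gamma(13/2, 1985/32)
obs 9: x=3/4 → posterior Inverse-Gamma(7, 997/16)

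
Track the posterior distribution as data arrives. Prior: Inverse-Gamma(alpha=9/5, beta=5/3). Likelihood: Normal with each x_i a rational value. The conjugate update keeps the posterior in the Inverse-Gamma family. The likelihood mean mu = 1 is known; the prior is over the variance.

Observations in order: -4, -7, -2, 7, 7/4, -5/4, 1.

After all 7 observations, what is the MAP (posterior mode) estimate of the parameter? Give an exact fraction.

17155/1512

obs 1: x=-4 → posterior Inverse-Gamma(23/10, 85/6)
obs 2: x=-7 → posterior Inverse-Gamma(14/5, 277/6)
obs 3: x=-2 → posterior Inverse-Gamma(33/10, 152/3)
obs 4: x=7 → posterior Inverse-Gamma(19/5, 206/3)
obs 5: x=7/4 → posterior Inverse-Gamma(43/10, 6619/96)
obs 6: x=-5/4 → posterior Inverse-Gamma(24/5, 3431/48)
obs 7: x=1 → posterior Inverse-Gamma(53/10, 3431/48)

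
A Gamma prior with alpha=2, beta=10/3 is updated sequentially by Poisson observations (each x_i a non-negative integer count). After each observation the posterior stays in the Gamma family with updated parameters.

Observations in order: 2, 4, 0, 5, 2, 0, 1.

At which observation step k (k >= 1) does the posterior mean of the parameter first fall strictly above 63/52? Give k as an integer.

obs 1: x=2 → posterior Gamma(4, 13/3)
obs 2: x=4 → posterior Gamma(8, 16/3)
obs 3: x=0 → posterior Gamma(8, 19/3)
obs 4: x=5 → posterior Gamma(13, 22/3)
obs 5: x=2 → posterior Gamma(15, 25/3)
obs 6: x=0 → posterior Gamma(15, 28/3)
obs 7: x=1 → posterior Gamma(16, 31/3)

k = 2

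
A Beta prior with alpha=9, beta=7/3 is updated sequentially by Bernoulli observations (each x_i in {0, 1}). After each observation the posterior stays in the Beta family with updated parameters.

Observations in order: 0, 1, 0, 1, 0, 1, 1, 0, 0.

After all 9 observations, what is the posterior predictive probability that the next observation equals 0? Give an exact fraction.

22/61

obs 1: x=0 → posterior Beta(9, 10/3)
obs 2: x=1 → posterior Beta(10, 10/3)
obs 3: x=0 → posterior Beta(10, 13/3)
obs 4: x=1 → posterior Beta(11, 13/3)
obs 5: x=0 → posterior Beta(11, 16/3)
obs 6: x=1 → posterior Beta(12, 16/3)
obs 7: x=1 → posterior Beta(13, 16/3)
obs 8: x=0 → posterior Beta(13, 19/3)
obs 9: x=0 → posterior Beta(13, 22/3)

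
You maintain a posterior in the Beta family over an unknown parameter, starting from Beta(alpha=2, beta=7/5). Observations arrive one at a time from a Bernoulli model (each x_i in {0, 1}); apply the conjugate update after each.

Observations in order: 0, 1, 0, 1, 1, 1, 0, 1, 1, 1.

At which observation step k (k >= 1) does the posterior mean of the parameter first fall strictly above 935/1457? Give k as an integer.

obs 1: x=0 → posterior Beta(2, 12/5)
obs 2: x=1 → posterior Beta(3, 12/5)
obs 3: x=0 → posterior Beta(3, 17/5)
obs 4: x=1 → posterior Beta(4, 17/5)
obs 5: x=1 → posterior Beta(5, 17/5)
obs 6: x=1 → posterior Beta(6, 17/5)
obs 7: x=0 → posterior Beta(6, 22/5)
obs 8: x=1 → posterior Beta(7, 22/5)
obs 9: x=1 → posterior Beta(8, 22/5)
obs 10: x=1 → posterior Beta(9, 22/5)

k = 9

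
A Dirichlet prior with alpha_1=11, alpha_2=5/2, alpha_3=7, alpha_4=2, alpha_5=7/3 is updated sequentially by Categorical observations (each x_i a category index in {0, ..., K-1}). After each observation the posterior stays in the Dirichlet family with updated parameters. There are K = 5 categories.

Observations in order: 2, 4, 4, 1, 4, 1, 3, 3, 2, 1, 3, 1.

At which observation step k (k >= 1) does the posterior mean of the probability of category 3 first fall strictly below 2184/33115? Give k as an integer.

obs 1: x=2 → posterior Dirichlet(11, 5/2, 8, 2, 7/3)
obs 2: x=4 → posterior Dirichlet(11, 5/2, 8, 2, 10/3)
obs 3: x=4 → posterior Dirichlet(11, 5/2, 8, 2, 13/3)
obs 4: x=1 → posterior Dirichlet(11, 7/2, 8, 2, 13/3)
obs 5: x=4 → posterior Dirichlet(11, 7/2, 8, 2, 16/3)
obs 6: x=1 → posterior Dirichlet(11, 9/2, 8, 2, 16/3)
obs 7: x=3 → posterior Dirichlet(11, 9/2, 8, 3, 16/3)
obs 8: x=3 → posterior Dirichlet(11, 9/2, 8, 4, 16/3)
obs 9: x=2 → posterior Dirichlet(11, 9/2, 9, 4, 16/3)
obs 10: x=1 → posterior Dirichlet(11, 11/2, 9, 4, 16/3)
obs 11: x=3 → posterior Dirichlet(11, 11/2, 9, 5, 16/3)
obs 12: x=1 → posterior Dirichlet(11, 13/2, 9, 5, 16/3)

k = 6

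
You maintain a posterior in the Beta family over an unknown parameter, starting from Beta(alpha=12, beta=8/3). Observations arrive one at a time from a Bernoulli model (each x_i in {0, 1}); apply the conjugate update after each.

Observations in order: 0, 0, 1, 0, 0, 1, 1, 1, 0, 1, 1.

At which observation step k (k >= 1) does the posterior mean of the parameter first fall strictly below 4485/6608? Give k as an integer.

k = 5

obs 1: x=0 → posterior Beta(12, 11/3)
obs 2: x=0 → posterior Beta(12, 14/3)
obs 3: x=1 → posterior Beta(13, 14/3)
obs 4: x=0 → posterior Beta(13, 17/3)
obs 5: x=0 → posterior Beta(13, 20/3)
obs 6: x=1 → posterior Beta(14, 20/3)
obs 7: x=1 → posterior Beta(15, 20/3)
obs 8: x=1 → posterior Beta(16, 20/3)
obs 9: x=0 → posterior Beta(16, 23/3)
obs 10: x=1 → posterior Beta(17, 23/3)
obs 11: x=1 → posterior Beta(18, 23/3)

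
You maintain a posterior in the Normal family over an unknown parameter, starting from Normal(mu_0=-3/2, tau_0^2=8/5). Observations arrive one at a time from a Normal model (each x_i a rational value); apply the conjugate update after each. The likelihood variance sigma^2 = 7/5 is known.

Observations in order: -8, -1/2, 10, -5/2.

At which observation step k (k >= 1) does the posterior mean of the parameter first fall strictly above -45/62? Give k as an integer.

k = 3

obs 1: x=-8 → posterior Normal(-149/30, 56/75)
obs 2: x=-1/2 → posterior Normal(-157/46, 56/115)
obs 3: x=10 → posterior Normal(3/62, 56/155)
obs 4: x=-5/2 → posterior Normal(-37/78, 56/195)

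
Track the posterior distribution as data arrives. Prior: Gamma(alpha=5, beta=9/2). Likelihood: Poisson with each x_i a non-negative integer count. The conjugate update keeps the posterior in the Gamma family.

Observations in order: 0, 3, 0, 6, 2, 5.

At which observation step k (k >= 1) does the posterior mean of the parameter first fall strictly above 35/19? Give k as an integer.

k = 6

obs 1: x=0 → posterior Gamma(5, 11/2)
obs 2: x=3 → posterior Gamma(8, 13/2)
obs 3: x=0 → posterior Gamma(8, 15/2)
obs 4: x=6 → posterior Gamma(14, 17/2)
obs 5: x=2 → posterior Gamma(16, 19/2)
obs 6: x=5 → posterior Gamma(21, 21/2)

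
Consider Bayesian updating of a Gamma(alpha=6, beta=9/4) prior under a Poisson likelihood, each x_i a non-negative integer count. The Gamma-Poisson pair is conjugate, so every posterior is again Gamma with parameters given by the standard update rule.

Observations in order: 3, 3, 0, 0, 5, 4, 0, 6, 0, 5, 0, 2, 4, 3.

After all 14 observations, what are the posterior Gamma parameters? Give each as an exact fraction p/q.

obs 1: x=3 → posterior Gamma(9, 13/4)
obs 2: x=3 → posterior Gamma(12, 17/4)
obs 3: x=0 → posterior Gamma(12, 21/4)
obs 4: x=0 → posterior Gamma(12, 25/4)
obs 5: x=5 → posterior Gamma(17, 29/4)
obs 6: x=4 → posterior Gamma(21, 33/4)
obs 7: x=0 → posterior Gamma(21, 37/4)
obs 8: x=6 → posterior Gamma(27, 41/4)
obs 9: x=0 → posterior Gamma(27, 45/4)
obs 10: x=5 → posterior Gamma(32, 49/4)
obs 11: x=0 → posterior Gamma(32, 53/4)
obs 12: x=2 → posterior Gamma(34, 57/4)
obs 13: x=4 → posterior Gamma(38, 61/4)
obs 14: x=3 → posterior Gamma(41, 65/4)

alpha=41, beta=65/4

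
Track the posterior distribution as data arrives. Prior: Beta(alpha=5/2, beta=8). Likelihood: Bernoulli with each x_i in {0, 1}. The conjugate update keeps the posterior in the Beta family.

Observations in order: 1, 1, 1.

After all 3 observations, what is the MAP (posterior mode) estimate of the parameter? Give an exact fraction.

obs 1: x=1 → posterior Beta(7/2, 8)
obs 2: x=1 → posterior Beta(9/2, 8)
obs 3: x=1 → posterior Beta(11/2, 8)

9/23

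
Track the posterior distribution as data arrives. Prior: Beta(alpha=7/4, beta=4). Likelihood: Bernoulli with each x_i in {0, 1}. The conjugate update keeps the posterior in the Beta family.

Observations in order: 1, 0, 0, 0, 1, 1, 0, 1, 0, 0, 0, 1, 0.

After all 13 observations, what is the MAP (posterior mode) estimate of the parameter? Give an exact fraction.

obs 1: x=1 → posterior Beta(11/4, 4)
obs 2: x=0 → posterior Beta(11/4, 5)
obs 3: x=0 → posterior Beta(11/4, 6)
obs 4: x=0 → posterior Beta(11/4, 7)
obs 5: x=1 → posterior Beta(15/4, 7)
obs 6: x=1 → posterior Beta(19/4, 7)
obs 7: x=0 → posterior Beta(19/4, 8)
obs 8: x=1 → posterior Beta(23/4, 8)
obs 9: x=0 → posterior Beta(23/4, 9)
obs 10: x=0 → posterior Beta(23/4, 10)
obs 11: x=0 → posterior Beta(23/4, 11)
obs 12: x=1 → posterior Beta(27/4, 11)
obs 13: x=0 → posterior Beta(27/4, 12)

23/67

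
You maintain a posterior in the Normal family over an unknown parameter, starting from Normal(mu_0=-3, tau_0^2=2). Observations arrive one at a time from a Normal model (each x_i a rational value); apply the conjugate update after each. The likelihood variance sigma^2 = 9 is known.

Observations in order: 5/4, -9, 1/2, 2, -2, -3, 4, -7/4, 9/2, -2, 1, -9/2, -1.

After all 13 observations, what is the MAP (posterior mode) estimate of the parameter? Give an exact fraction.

-47/35

obs 1: x=5/4 → posterior Normal(-49/22, 18/11)
obs 2: x=-9 → posterior Normal(-85/26, 18/13)
obs 3: x=1/2 → posterior Normal(-83/30, 6/5)
obs 4: x=2 → posterior Normal(-75/34, 18/17)
obs 5: x=-2 → posterior Normal(-83/38, 18/19)
obs 6: x=-3 → posterior Normal(-95/42, 6/7)
obs 7: x=4 → posterior Normal(-79/46, 18/23)
obs 8: x=-7/4 → posterior Normal(-43/25, 18/25)
obs 9: x=9/2 → posterior Normal(-34/27, 2/3)
obs 10: x=-2 → posterior Normal(-38/29, 18/29)
obs 11: x=1 → posterior Normal(-36/31, 18/31)
obs 12: x=-9/2 → posterior Normal(-15/11, 6/11)
obs 13: x=-1 → posterior Normal(-47/35, 18/35)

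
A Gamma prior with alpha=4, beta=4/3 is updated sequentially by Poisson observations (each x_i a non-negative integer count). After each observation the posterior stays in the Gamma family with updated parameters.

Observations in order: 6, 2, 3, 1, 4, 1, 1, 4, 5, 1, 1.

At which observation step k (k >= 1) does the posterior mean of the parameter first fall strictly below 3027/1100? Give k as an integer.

obs 1: x=6 → posterior Gamma(10, 7/3)
obs 2: x=2 → posterior Gamma(12, 10/3)
obs 3: x=3 → posterior Gamma(15, 13/3)
obs 4: x=1 → posterior Gamma(16, 16/3)
obs 5: x=4 → posterior Gamma(20, 19/3)
obs 6: x=1 → posterior Gamma(21, 22/3)
obs 7: x=1 → posterior Gamma(22, 25/3)
obs 8: x=4 → posterior Gamma(26, 28/3)
obs 9: x=5 → posterior Gamma(31, 31/3)
obs 10: x=1 → posterior Gamma(32, 34/3)
obs 11: x=1 → posterior Gamma(33, 37/3)

k = 7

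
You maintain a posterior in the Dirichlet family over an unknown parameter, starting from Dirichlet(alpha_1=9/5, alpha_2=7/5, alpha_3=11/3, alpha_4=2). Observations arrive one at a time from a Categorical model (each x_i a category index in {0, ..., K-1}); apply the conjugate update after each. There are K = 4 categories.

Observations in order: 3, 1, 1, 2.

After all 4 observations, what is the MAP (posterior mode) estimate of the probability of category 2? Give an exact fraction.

obs 1: x=3 → posterior Dirichlet(9/5, 7/5, 11/3, 3)
obs 2: x=1 → posterior Dirichlet(9/5, 12/5, 11/3, 3)
obs 3: x=1 → posterior Dirichlet(9/5, 17/5, 11/3, 3)
obs 4: x=2 → posterior Dirichlet(9/5, 17/5, 14/3, 3)

55/133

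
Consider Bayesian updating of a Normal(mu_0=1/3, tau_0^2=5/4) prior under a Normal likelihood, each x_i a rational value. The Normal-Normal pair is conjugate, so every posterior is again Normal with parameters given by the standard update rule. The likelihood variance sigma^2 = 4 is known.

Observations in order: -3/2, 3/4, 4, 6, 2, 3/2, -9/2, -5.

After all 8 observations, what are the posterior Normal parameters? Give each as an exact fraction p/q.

obs 1: x=-3/2 → posterior Normal(-13/126, 20/21)
obs 2: x=3/4 → posterior Normal(19/312, 10/13)
obs 3: x=4 → posterior Normal(259/372, 20/31)
obs 4: x=6 → posterior Normal(619/432, 5/9)
obs 5: x=2 → posterior Normal(739/492, 20/41)
obs 6: x=3/2 → posterior Normal(829/552, 10/23)
obs 7: x=-9/2 → posterior Normal(559/612, 20/51)
obs 8: x=-5 → posterior Normal(37/96, 5/14)

mu_0=37/96, tau_0^2=5/14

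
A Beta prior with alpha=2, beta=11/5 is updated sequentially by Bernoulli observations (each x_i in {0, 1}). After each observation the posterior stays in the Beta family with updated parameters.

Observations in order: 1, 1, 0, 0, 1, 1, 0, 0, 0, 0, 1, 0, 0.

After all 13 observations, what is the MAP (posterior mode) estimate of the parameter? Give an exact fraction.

obs 1: x=1 → posterior Beta(3, 11/5)
obs 2: x=1 → posterior Beta(4, 11/5)
obs 3: x=0 → posterior Beta(4, 16/5)
obs 4: x=0 → posterior Beta(4, 21/5)
obs 5: x=1 → posterior Beta(5, 21/5)
obs 6: x=1 → posterior Beta(6, 21/5)
obs 7: x=0 → posterior Beta(6, 26/5)
obs 8: x=0 → posterior Beta(6, 31/5)
obs 9: x=0 → posterior Beta(6, 36/5)
obs 10: x=0 → posterior Beta(6, 41/5)
obs 11: x=1 → posterior Beta(7, 41/5)
obs 12: x=0 → posterior Beta(7, 46/5)
obs 13: x=0 → posterior Beta(7, 51/5)

15/38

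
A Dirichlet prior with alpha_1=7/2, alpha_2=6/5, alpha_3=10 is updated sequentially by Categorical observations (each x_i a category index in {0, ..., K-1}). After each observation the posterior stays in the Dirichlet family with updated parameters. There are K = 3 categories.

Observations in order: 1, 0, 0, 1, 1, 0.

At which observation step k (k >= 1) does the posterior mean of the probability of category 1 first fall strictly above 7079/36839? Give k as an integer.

k = 5

obs 1: x=1 → posterior Dirichlet(7/2, 11/5, 10)
obs 2: x=0 → posterior Dirichlet(9/2, 11/5, 10)
obs 3: x=0 → posterior Dirichlet(11/2, 11/5, 10)
obs 4: x=1 → posterior Dirichlet(11/2, 16/5, 10)
obs 5: x=1 → posterior Dirichlet(11/2, 21/5, 10)
obs 6: x=0 → posterior Dirichlet(13/2, 21/5, 10)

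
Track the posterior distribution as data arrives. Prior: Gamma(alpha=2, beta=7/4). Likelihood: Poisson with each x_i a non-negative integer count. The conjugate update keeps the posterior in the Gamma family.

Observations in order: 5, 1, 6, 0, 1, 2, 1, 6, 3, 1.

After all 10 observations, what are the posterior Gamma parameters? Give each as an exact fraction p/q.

obs 1: x=5 → posterior Gamma(7, 11/4)
obs 2: x=1 → posterior Gamma(8, 15/4)
obs 3: x=6 → posterior Gamma(14, 19/4)
obs 4: x=0 → posterior Gamma(14, 23/4)
obs 5: x=1 → posterior Gamma(15, 27/4)
obs 6: x=2 → posterior Gamma(17, 31/4)
obs 7: x=1 → posterior Gamma(18, 35/4)
obs 8: x=6 → posterior Gamma(24, 39/4)
obs 9: x=3 → posterior Gamma(27, 43/4)
obs 10: x=1 → posterior Gamma(28, 47/4)

alpha=28, beta=47/4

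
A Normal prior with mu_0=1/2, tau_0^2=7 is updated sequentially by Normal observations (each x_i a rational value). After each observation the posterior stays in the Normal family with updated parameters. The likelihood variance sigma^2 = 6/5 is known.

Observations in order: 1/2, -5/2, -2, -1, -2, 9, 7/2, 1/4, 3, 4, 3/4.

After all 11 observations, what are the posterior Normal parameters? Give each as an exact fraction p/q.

mu_0=951/782, tau_0^2=42/391

obs 1: x=1/2 → posterior Normal(1/2, 42/41)
obs 2: x=-5/2 → posterior Normal(-67/76, 21/38)
obs 3: x=-2 → posterior Normal(-137/111, 14/37)
obs 4: x=-1 → posterior Normal(-86/73, 21/73)
obs 5: x=-2 → posterior Normal(-242/181, 42/181)
obs 6: x=9 → posterior Normal(73/216, 7/36)
obs 7: x=7/2 → posterior Normal(391/502, 42/251)
obs 8: x=1/4 → posterior Normal(817/1144, 21/143)
obs 9: x=3 → posterior Normal(1237/1284, 14/107)
obs 10: x=4 → posterior Normal(1797/1424, 21/178)
obs 11: x=3/4 → posterior Normal(951/782, 42/391)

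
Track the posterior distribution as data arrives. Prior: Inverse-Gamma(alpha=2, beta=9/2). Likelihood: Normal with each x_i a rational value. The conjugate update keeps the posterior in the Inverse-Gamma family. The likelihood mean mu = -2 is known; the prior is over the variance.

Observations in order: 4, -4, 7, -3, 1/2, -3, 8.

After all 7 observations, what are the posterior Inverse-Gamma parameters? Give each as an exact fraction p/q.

alpha=11/2, beta=953/8

obs 1: x=4 → posterior Inverse-Gamma(5/2, 45/2)
obs 2: x=-4 → posterior Inverse-Gamma(3, 49/2)
obs 3: x=7 → posterior Inverse-Gamma(7/2, 65)
obs 4: x=-3 → posterior Inverse-Gamma(4, 131/2)
obs 5: x=1/2 → posterior Inverse-Gamma(9/2, 549/8)
obs 6: x=-3 → posterior Inverse-Gamma(5, 553/8)
obs 7: x=8 → posterior Inverse-Gamma(11/2, 953/8)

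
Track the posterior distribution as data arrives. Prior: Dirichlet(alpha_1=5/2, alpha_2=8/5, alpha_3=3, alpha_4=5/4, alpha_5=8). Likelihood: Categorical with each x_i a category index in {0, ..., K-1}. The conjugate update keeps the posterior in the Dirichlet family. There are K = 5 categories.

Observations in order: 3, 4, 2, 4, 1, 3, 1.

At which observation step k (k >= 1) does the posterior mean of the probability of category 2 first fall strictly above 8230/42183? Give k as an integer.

k = 3

obs 1: x=3 → posterior Dirichlet(5/2, 8/5, 3, 9/4, 8)
obs 2: x=4 → posterior Dirichlet(5/2, 8/5, 3, 9/4, 9)
obs 3: x=2 → posterior Dirichlet(5/2, 8/5, 4, 9/4, 9)
obs 4: x=4 → posterior Dirichlet(5/2, 8/5, 4, 9/4, 10)
obs 5: x=1 → posterior Dirichlet(5/2, 13/5, 4, 9/4, 10)
obs 6: x=3 → posterior Dirichlet(5/2, 13/5, 4, 13/4, 10)
obs 7: x=1 → posterior Dirichlet(5/2, 18/5, 4, 13/4, 10)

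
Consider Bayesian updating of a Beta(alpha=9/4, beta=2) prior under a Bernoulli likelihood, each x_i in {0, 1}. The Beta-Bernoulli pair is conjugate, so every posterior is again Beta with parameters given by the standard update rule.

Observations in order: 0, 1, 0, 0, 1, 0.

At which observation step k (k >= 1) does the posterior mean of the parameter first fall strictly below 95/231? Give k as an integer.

obs 1: x=0 → posterior Beta(9/4, 3)
obs 2: x=1 → posterior Beta(13/4, 3)
obs 3: x=0 → posterior Beta(13/4, 4)
obs 4: x=0 → posterior Beta(13/4, 5)
obs 5: x=1 → posterior Beta(17/4, 5)
obs 6: x=0 → posterior Beta(17/4, 6)

k = 4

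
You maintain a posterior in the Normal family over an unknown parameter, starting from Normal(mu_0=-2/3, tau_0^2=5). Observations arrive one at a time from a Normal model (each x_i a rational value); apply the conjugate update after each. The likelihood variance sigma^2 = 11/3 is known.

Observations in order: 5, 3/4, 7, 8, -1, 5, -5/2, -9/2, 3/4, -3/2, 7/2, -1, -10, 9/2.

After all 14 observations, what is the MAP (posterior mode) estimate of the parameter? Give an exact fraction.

608/663

obs 1: x=5 → posterior Normal(203/78, 55/26)
obs 2: x=3/4 → posterior Normal(947/492, 55/41)
obs 3: x=7 → posterior Normal(2207/672, 55/56)
obs 4: x=8 → posterior Normal(3647/852, 55/71)
obs 5: x=-1 → posterior Normal(3467/1032, 55/86)
obs 6: x=5 → posterior Normal(4367/1212, 55/101)
obs 7: x=-5/2 → posterior Normal(3917/1392, 55/116)
obs 8: x=-9/2 → posterior Normal(3107/1572, 55/131)
obs 9: x=3/4 → posterior Normal(1621/876, 55/146)
obs 10: x=-3/2 → posterior Normal(743/483, 55/161)
obs 11: x=7/2 → posterior Normal(1801/1056, 5/16)
obs 12: x=-1 → posterior Normal(1711/1146, 55/191)
obs 13: x=-10 → posterior Normal(811/1236, 55/206)
obs 14: x=9/2 → posterior Normal(608/663, 55/221)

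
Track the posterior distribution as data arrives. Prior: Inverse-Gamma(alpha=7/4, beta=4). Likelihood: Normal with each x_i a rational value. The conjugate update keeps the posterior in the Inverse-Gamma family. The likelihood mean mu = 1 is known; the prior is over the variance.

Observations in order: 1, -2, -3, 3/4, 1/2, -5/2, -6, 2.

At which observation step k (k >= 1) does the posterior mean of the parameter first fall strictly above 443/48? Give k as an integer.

obs 1: x=1 → posterior Inverse-Gamma(9/4, 4)
obs 2: x=-2 → posterior Inverse-Gamma(11/4, 17/2)
obs 3: x=-3 → posterior Inverse-Gamma(13/4, 33/2)
obs 4: x=3/4 → posterior Inverse-Gamma(15/4, 529/32)
obs 5: x=1/2 → posterior Inverse-Gamma(17/4, 533/32)
obs 6: x=-5/2 → posterior Inverse-Gamma(19/4, 729/32)
obs 7: x=-6 → posterior Inverse-Gamma(21/4, 1513/32)
obs 8: x=2 → posterior Inverse-Gamma(23/4, 1529/32)

k = 7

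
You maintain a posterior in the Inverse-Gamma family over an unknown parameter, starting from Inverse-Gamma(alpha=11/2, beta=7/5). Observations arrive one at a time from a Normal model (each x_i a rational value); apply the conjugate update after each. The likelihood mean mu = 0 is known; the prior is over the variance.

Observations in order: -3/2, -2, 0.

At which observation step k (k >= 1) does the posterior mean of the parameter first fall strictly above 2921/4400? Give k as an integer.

obs 1: x=-3/2 → posterior Inverse-Gamma(6, 101/40)
obs 2: x=-2 → posterior Inverse-Gamma(13/2, 181/40)
obs 3: x=0 → posterior Inverse-Gamma(7, 181/40)

k = 2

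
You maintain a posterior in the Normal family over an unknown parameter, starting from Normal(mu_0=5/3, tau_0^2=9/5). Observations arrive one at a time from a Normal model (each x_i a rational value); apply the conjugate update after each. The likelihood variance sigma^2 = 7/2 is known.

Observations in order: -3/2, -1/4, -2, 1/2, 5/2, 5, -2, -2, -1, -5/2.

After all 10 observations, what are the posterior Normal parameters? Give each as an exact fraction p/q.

obs 1: x=-3/2 → posterior Normal(94/159, 63/53)
obs 2: x=-1/4 → posterior Normal(161/426, 63/71)
obs 3: x=-2 → posterior Normal(-55/534, 63/89)
obs 4: x=1/2 → posterior Normal(-1/642, 63/107)
obs 5: x=5/2 → posterior Normal(269/750, 63/125)
obs 6: x=5 → posterior Normal(809/858, 63/143)
obs 7: x=-2 → posterior Normal(593/966, 9/23)
obs 8: x=-2 → posterior Normal(377/1074, 63/179)
obs 9: x=-1 → posterior Normal(269/1182, 63/197)
obs 10: x=-5/2 → posterior Normal(-1/1290, 63/215)

mu_0=-1/1290, tau_0^2=63/215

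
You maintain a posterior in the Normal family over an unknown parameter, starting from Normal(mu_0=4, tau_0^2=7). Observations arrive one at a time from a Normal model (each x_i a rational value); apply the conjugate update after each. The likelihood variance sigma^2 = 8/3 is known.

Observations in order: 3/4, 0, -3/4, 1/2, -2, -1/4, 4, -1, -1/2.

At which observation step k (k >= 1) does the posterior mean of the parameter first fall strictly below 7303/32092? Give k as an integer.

k = 5

obs 1: x=3/4 → posterior Normal(191/116, 56/29)
obs 2: x=0 → posterior Normal(191/200, 28/25)
obs 3: x=-3/4 → posterior Normal(32/71, 56/71)
obs 4: x=1/2 → posterior Normal(85/184, 14/23)
obs 5: x=-2 → posterior Normal(1/226, 56/113)
obs 6: x=-1/4 → posterior Normal(-19/536, 28/67)
obs 7: x=4 → posterior Normal(317/620, 56/155)
obs 8: x=-1 → posterior Normal(233/704, 7/22)
obs 9: x=-1/2 → posterior Normal(191/788, 56/197)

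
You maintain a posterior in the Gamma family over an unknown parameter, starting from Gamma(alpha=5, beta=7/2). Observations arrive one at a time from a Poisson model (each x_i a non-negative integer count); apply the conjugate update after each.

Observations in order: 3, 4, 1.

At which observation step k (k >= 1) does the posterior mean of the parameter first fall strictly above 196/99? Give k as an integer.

k = 2

obs 1: x=3 → posterior Gamma(8, 9/2)
obs 2: x=4 → posterior Gamma(12, 11/2)
obs 3: x=1 → posterior Gamma(13, 13/2)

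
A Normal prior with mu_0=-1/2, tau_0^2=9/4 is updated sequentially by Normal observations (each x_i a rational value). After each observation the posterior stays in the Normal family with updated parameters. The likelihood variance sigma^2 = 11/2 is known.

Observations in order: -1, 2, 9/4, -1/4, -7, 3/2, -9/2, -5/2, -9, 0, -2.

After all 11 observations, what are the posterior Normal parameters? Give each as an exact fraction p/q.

mu_0=-391/242, tau_0^2=9/22

obs 1: x=-1 → posterior Normal(-20/31, 99/62)
obs 2: x=2 → posterior Normal(-1/20, 99/80)
obs 3: x=9/4 → posterior Normal(73/196, 99/98)
obs 4: x=-1/4 → posterior Normal(8/29, 99/116)
obs 5: x=-7 → posterior Normal(-47/67, 99/134)
obs 6: x=3/2 → posterior Normal(-67/152, 99/152)
obs 7: x=-9/2 → posterior Normal(-74/85, 99/170)
obs 8: x=-5/2 → posterior Normal(-193/188, 99/188)
obs 9: x=-9 → posterior Normal(-355/206, 99/206)
obs 10: x=0 → posterior Normal(-355/224, 99/224)
obs 11: x=-2 → posterior Normal(-391/242, 9/22)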